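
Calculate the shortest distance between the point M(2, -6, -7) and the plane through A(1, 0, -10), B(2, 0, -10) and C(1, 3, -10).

AB = (1, 0, 0) and AC = (0, 3, 0), so a normal is n = AB × AC = (0, 0, 3).
d = |3·(-7) − (-30)| / √(0 + 0 + 9) = |9| / 3 = 3.

3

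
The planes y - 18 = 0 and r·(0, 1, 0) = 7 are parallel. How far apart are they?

11

Both planes have normal n = (0, 1, 0), |n| = 1. Any point on the first plane is at distance |7 − 18|/|n| = 11/1 = 11 from the second.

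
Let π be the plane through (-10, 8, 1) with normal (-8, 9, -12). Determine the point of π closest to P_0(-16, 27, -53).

(8, 0, -17)

n = (-8, 9, -12), |n|² = 289, and n·P_0 − 140 = 867.
t = 867/289 = 3, so the foot is P_0 − t·n = (-16, 27, -53) − 3·(-8, 9, -12) = (8, 0, -17).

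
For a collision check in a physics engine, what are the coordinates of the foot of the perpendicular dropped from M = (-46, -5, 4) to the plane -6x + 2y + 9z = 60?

(-34, -9, -14)

n = (-6, 2, 9), |n|² = 121, and n·M − 60 = 242.
t = 242/121 = 2, so the foot is M − t·n = (-46, -5, 4) − 2·(-6, 2, 9) = (-34, -9, -14).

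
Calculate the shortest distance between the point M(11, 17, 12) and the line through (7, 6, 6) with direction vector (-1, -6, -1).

Direction vector d = (-1, -6, -1).
AP = (4, 11, 6), and AP × d = (25, -2, -13).
|AP × d|² = 798 and |d|² = 38, so the distance is √(798/38) = √21.

√21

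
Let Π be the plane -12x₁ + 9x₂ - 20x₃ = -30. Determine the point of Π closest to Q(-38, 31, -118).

(22, -14, -18)

n = (-12, 9, -20), |n|² = 625, and n·Q − (-30) = 3125.
t = 3125/625 = 5, so the foot is Q − t·n = (-38, 31, -118) − 5·(-12, 9, -20) = (22, -14, -18).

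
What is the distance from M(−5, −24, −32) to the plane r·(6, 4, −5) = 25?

Normal vector n = (6, 4, −5), and n·(−5, −24, −32) − 25 = 9.
|n| = √(36 + 16 + 25) = √77, so the distance is |9|/√77 = 9/√77.

9√77/77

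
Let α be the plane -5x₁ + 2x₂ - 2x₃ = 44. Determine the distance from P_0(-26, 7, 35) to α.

Normal vector n = (-5, 2, -2), and n·(-26, 7, 35) - 44 = 30.
|n| = √(25 + 4 + 4) = √33, so the distance is |30|/√33 = 10√33/11.

30/√33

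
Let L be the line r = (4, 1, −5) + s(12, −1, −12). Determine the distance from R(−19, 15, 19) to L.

Direction vector d = (12, −1, −12).
AP = (−23, 14, 24); AP·d = -578, |AP|² = 1301, |d|² = 289.
distance² = |AP|² − (AP·d)²/|d|² = 1301 − 334084/289 = 145, so the distance is √145.

√145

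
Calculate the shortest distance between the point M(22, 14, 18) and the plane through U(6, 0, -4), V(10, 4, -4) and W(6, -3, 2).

6

UV = (4, 4, 0) and UW = (0, -3, 6), so a normal is n = UV × UW = (24, -24, -12).
d = |24·22 + (-24)·14 + (-12)·18 − 192| / √(576 + 576 + 144) = |-216| / 36 = 6.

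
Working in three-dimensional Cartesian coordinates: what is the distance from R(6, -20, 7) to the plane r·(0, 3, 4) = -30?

n = (0, 3, 4); n·P − (-30) = -2; |n| = 5; distance = 2/5.

2/5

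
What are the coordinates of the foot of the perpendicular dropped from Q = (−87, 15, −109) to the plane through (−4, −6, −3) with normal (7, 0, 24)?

The perpendicular from Q has direction n = (7, 0, 24): r = (−87, 15, −109) + λ(7, 0, 24).
Substitute into the plane: n·(Q + λn) = -100 gives -3225 + 625λ = -100, so λ = 5.
Foot = (−87, 15, −109) + 5·(7, 0, 24) = (−52, 15, 11).

(-52, 15, 11)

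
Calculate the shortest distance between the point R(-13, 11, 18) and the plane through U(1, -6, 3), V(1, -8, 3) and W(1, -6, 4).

UV = (0, -2, 0) and UW = (0, 0, 1), so a normal is n = UV × UW = (-2, 0, 0).
Then n·(-13, 11, 18) - (-2) = 28.
|n| = √(4 + 0 + 0) = 2, so the distance is |28|/2 = 14.

14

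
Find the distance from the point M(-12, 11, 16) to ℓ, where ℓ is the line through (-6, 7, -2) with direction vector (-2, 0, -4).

Direction vector d = (-2, 0, -4).
AP = (-6, 4, 18); AP·d = -60, |AP|² = 376, |d|² = 20.
distance² = |AP|² − (AP·d)²/|d|² = 376 − 3600/20 = 196, so the distance is 14.

14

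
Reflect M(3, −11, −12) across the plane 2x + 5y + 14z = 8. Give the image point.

n = (2, 5, 14), |n|² = 225, n·M − 8 = -225, so t = -225/225 = -1.
Foot F = M − (-1)·n = (5, −6, 2); the reflection is 2F − M = (7, −1, 16).

(7, -1, 16)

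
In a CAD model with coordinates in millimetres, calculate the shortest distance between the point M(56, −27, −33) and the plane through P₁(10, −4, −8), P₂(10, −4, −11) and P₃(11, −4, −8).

P₁P₂ = (0, 0, −3) and P₁P₃ = (1, 0, 0), so a normal is n = P₁P₂ × P₁P₃ = (0, −3, 0).
Then n·(56, −27, −33) − 12 = 69.
|n| = √(0 + 9 + 0) = 3, so the distance is |69|/3 = 23.

23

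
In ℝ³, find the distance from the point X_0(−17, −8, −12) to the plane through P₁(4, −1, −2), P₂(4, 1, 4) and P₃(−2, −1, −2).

11√10/10

P₁P₂ = (0, 2, 6) and P₁P₃ = (−6, 0, 0), so a normal is n = P₁P₂ × P₁P₃ = (0, −36, 12).
Then n·(−17, −8, −12) − 12 = 132.
|n| = √(0 + 1296 + 144) = 12√10, so the distance is |132|/(12√10) = 11√10/10.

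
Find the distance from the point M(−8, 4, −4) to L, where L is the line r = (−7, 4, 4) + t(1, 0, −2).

Direction vector d = (1, 0, −2).
AP = (−1, 0, −8), and AP × d = (0, −10, 0).
|AP × d|² = 100 and |d|² = 5, so the distance is √(100/5) = √20 = 2√5.

2√5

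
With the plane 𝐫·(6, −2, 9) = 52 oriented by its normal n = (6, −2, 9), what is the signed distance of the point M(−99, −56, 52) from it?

n·M − 52 = -66.
|n| = 11, so the signed distance is -66/11 = -6.

-6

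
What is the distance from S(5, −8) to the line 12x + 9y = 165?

The normal to the line is n = (12, 9) with |n| = 15.
|n·S − 165| = |-12 − 165| = 177, so the distance is 177/15 = 59/5.

59/5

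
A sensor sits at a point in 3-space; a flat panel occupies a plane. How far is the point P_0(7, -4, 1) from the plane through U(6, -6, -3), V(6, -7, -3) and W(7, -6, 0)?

UV = (0, -1, 0) and UW = (1, 0, 3), so a normal is n = UV × UW = (-3, 0, 1).
d = |(-3)·7 + 1·1 − (-21)| / √(9 + 0 + 1) = |1| / √10 = √10/10.

1/√10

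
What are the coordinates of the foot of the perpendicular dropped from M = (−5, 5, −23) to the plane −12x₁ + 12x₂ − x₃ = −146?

n = (−12, 12, −1), |n|² = 289, and n·M − (-146) = 289.
t = 289/289 = 1, so the foot is M − t·n = (−5, 5, −23) − 1·(−12, 12, −1) = (7, −7, −22).

(7, -7, -22)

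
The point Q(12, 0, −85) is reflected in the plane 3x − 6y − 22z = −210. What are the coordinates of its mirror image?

With n = (3, −6, −22), the signed offset is (n·Q − (-210))/|n|² = 2116/529 = 4.
Q' = Q − 2t·n = (12, 0, −85) − 8·(3, −6, −22) = (−12, 48, 91).

(-12, 48, 91)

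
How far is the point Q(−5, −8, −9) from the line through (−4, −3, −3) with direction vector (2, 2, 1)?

Direction vector d = (2, 2, 1).
AP = (−1, −5, −6); AP·d = -18, |AP|² = 62, |d|² = 9.
distance² = |AP|² − (AP·d)²/|d|² = 62 − 324/9 = 26, so the distance is √26.

√26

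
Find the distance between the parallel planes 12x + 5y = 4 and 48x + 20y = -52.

Divide the second equation by 4 to match normals: 12x + 5y = -13.
With common normal n = (12, 5, 0) (|n| = 13), the distance is |4 − (-13)|/|n| = 17/13.

17/13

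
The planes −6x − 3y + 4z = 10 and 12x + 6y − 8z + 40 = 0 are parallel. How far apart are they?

10/√61

Divide the second equation by -2 to match normals: −6x − 3y + 4z = 20.
Both planes have normal n = (−6, −3, 4), |n| = √61. Any point on the first plane is at distance |20 − 10|/|n| = 10/√61 = 10√61/61 from the second.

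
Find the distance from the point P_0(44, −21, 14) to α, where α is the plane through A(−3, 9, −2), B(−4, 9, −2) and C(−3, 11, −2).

AB = (−1, 0, 0) and AC = (0, 2, 0), so a normal is n = AB × AC = (0, 0, −2).
Then n·(44, −21, 14) − 4 = −32.
|n| = √(0 + 0 + 4) = 2, so the distance is |-32|/2 = 16.

16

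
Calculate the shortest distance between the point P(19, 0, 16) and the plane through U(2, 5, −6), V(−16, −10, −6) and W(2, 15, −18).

5/√86

UV = (−18, −15, 0) and UW = (0, 10, −12), so a normal is n = UV × UW = (180, −216, −180).
n = (180, −216, −180); n·P − 360 = 180; |n| = 36√86; distance = 180/(36√86) = 5/√86.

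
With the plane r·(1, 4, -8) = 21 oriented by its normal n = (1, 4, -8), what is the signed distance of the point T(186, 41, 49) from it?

n·T − 21 = -63.
|n| = 9, so the signed distance is -63/9 = -7.

-7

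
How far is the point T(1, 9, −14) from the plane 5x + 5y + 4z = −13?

d = |5·1 + 5·9 + 4·(-14) − (-13)| / √(25 + 25 + 16) = |7| / √66 = 7/√66.

7/√66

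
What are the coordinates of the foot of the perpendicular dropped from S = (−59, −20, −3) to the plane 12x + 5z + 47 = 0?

n = (12, 0, 5), |n|² = 169, and n·S − (-47) = -676.
t = -676/169 = -4, so the foot is S − t·n = (−59, −20, −3) − (-4)·(12, 0, 5) = (−11, −20, 17).

(-11, -20, 17)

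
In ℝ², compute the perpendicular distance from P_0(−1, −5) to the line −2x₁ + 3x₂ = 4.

d = |(-2)·(-1) + 3·(-5) − 4| / √(4 + 9) = |-17|/√13 = 17√13/13.

17/√13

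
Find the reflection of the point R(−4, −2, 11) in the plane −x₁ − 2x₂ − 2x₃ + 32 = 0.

n = (−1, −2, −2), |n|² = 9, n·R − (-32) = 18, so t = 18/9 = 2.
Foot F = R − 2·n = (−2, 2, 15); the reflection is 2F − R = (0, 6, 19).

(0, 6, 19)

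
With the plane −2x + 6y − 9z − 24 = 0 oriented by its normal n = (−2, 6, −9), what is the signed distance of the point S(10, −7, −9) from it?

n·S − 24 = -5.
|n| = 11, so the signed distance is -5/11.

-5/11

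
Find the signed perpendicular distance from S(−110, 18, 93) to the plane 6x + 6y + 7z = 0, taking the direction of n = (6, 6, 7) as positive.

9

n·S − 0 = 99.
|n| = 11, so the signed distance is 99/11 = 9.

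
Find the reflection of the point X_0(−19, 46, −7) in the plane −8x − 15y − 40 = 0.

(-51, -14, -7)

With n = (−8, −15, 0), the signed offset is (n·X_0 − 40)/|n|² = -578/289 = -2.
X_0' = X_0 − 2t·n = (−19, 46, −7) − (-4)·(−8, −15, 0) = (−51, −14, −7).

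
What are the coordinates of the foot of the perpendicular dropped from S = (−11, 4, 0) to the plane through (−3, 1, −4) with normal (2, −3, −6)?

n = (2, −3, −6), |n|² = 49, and n·S − 15 = -49.
t = -49/49 = -1, so the foot is S − t·n = (−11, 4, 0) − (-1)·(2, −3, −6) = (−9, 1, −6).

(-9, 1, -6)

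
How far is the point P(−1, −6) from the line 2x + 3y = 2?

22/√13

The normal to the line is n = (2, 3) with |n| = √13.
|n·P − 2| = |-20 − 2| = 22, so the distance is 22/√13.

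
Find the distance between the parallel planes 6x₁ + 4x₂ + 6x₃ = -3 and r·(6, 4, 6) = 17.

With common normal n = (6, 4, 6) (|n| = 2√22), the distance is |(-3) − 17|/|n| = 20/(2√22) = 5√22/11.

10/√22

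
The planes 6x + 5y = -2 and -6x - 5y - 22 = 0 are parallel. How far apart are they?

Divide the second equation by -1 to match normals: 6x + 5y = -22.
With common normal n = (6, 5, 0) (|n| = √61), the distance is |(-2) − (-22)|/|n| = 20/√61.

20/√61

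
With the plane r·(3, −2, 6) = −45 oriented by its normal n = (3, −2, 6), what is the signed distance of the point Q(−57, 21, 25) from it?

n·Q − (-45) = -18.
|n| = 7, so the signed distance is -18/7.

-18/7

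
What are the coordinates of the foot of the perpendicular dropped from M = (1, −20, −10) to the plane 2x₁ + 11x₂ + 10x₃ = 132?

(5, 2, 10)

The perpendicular from M has direction n = (2, 11, 10): r = (1, −20, −10) + μ(2, 11, 10).
Substitute into the plane: n·(M + μn) = 132 gives -318 + 225μ = 132, so μ = 2.
Foot = (1, −20, −10) + 2·(2, 11, 10) = (5, 2, 10).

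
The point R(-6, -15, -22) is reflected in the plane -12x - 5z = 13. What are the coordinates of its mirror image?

(18, -15, -12)

With n = (-12, 0, -5), the signed offset is (n·R − 13)/|n|² = 169/169 = 1.
R' = R − 2t·n = (-6, -15, -22) − 2·(-12, 0, -5) = (18, -15, -12).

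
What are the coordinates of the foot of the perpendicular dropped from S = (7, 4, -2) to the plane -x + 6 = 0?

The perpendicular from S has direction n = (-1, 0, 0): r = (7, 4, -2) + t(-1, 0, 0).
Substitute into the plane: n·(S + tn) = -6 gives -7 + 1t = -6, so t = 1.
Foot = (7, 4, -2) + 1·(-1, 0, 0) = (6, 4, -2).

(6, 4, -2)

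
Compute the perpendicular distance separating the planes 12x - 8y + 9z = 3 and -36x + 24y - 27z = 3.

4/17

Divide the second equation by -3 to match normals: 12x - 8y + 9z = -1.
Both planes have normal n = (12, -8, 9), |n| = 17. Any point on the first plane is at distance |(-1) − 3|/|n| = 4/17 from the second.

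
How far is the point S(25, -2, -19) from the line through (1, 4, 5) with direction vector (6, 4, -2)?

Direction vector d = (6, 4, -2).
AP = (24, -6, -24); AP·d = 168, |AP|² = 1188, |d|² = 56.
distance² = |AP|² − (AP·d)²/|d|² = 1188 − 28224/56 = 684, so the distance is 6√19.

6√19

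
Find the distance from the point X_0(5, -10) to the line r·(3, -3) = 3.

The normal to the line is n = (3, -3) with |n| = 3√2.
|n·X_0 − 3| = |45 − 3| = 42, so the distance is 42/(3√2) = 7√2.

7√2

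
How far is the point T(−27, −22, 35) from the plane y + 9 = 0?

n = (0, 1, 0); n·P − (-9) = -13; |n| = 1; distance = 13/1 = 13.

13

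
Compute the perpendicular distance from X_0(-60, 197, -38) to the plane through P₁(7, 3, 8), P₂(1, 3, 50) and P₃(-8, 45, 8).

P₁P₂ = (-6, 0, 42) and P₁P₃ = (-15, 42, 0), so a normal is n = P₁P₂ × P₁P₃ = (-1764, -630, -252).
Then n·(-60, 197, -38) - (-16254) = 7560.
|n| = √(3111696 + 396900 + 63504) = 1890, so the distance is |7560|/1890 = 4.

4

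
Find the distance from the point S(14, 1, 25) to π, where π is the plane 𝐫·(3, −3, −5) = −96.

n = (3, −3, −5); n·P − (-96) = 10; |n| = √43; distance = 10/√43.

10/√43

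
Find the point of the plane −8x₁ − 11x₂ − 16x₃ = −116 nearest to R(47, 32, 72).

(15, -12, 8)

The perpendicular from R has direction n = (−8, −11, −16): r = (47, 32, 72) + λ(−8, −11, −16).
Substitute into the plane: n·(R + λn) = -116 gives -1880 + 441λ = -116, so λ = 4.
Foot = (47, 32, 72) + 4·(−8, −11, −16) = (15, −12, 8).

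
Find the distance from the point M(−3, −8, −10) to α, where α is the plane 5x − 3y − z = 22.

Normal vector n = (5, −3, −1), and n·(−3, −8, −10) − 22 = −3.
|n| = √(25 + 9 + 1) = √35, so the distance is |-3|/√35 = 3/√35.

3√35/35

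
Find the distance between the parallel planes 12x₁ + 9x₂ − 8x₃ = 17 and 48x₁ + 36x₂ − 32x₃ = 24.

Divide the second equation by 4 to match normals: 12x₁ + 9x₂ − 8x₃ = 6.
Both planes have normal n = (12, 9, −8), |n| = 17. Any point on the first plane is at distance |6 − 17|/|n| = 11/17 from the second.

11/17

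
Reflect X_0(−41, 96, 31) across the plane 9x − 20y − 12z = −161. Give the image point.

(31, -64, -65)

With n = (9, −20, −12), the signed offset is (n·X_0 − (-161))/|n|² = -2500/625 = -4.
X_0' = X_0 − 2t·n = (−41, 96, 31) − (-8)·(9, −20, −12) = (31, −64, −65).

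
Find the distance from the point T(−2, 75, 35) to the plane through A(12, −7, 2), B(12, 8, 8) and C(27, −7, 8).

AB = (0, 15, 6) and AC = (15, 0, 6), so a normal is n = AB × AC = (90, 90, −225).
Then n·(−2, 75, 35) − 0 = −1305.
|n| = √(8100 + 8100 + 50625) = 45√33, so the distance is |-1305|/(45√33) = 29√33/33.

29/√33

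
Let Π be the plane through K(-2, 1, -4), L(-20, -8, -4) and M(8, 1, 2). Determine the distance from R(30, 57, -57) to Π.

25/√70

KL = (-18, -9, 0) and KM = (10, 0, 6), so a normal is n = KL × KM = (-54, 108, 90).
Then n·(30, 57, -57) - (-144) = -450.
|n| = √(2916 + 11664 + 8100) = 18√70, so the distance is |-450|/(18√70) = 25/√70.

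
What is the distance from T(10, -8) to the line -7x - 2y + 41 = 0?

d = |(-7)·10 + (-2)·(-8) − (-41)| / √(49 + 4) = |-13|/√53 = 13√53/53.

13/√53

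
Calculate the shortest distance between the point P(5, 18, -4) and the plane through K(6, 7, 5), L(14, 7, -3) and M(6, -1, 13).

1/√3

KL = (8, 0, -8) and KM = (0, -8, 8), so a normal is n = KL × KM = (-64, -64, -64).
Then n·(5, 18, -4) - (-1152) = -64.
|n| = √(4096 + 4096 + 4096) = 64√3, so the distance is |-64|/(64√3) = √3/3.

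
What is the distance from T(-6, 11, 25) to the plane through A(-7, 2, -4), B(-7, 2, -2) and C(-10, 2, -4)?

9

AB = (0, 0, 2) and AC = (-3, 0, 0), so a normal is n = AB × AC = (0, -6, 0).
d = |(-6)·11 − (-12)| / √(0 + 36 + 0) = |-54| / 6 = 9.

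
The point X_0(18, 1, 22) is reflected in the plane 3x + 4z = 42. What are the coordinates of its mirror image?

With n = (3, 0, 4), the signed offset is (n·X_0 − 42)/|n|² = 100/25 = 4.
X_0' = X_0 − 2t·n = (18, 1, 22) − 8·(3, 0, 4) = (-6, 1, -10).

(-6, 1, -10)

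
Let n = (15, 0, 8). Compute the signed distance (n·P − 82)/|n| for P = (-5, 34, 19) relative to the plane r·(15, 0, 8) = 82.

n·P − 82 = -5.
|n| = 17, so the signed distance is -5/17.

-5/17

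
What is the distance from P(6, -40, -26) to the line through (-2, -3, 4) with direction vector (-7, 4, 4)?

√1037

Direction vector d = (-7, 4, 4).
AP = (8, -37, -30); AP·d = -324, |AP|² = 2333, |d|² = 81.
distance² = |AP|² − (AP·d)²/|d|² = 2333 − 104976/81 = 1037, so the distance is √1037.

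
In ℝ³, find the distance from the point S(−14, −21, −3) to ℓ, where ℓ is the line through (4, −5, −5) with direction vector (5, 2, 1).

Direction vector d = (5, 2, 1).
AP = (−18, −16, 2); AP·d = -120, |AP|² = 584, |d|² = 30.
distance² = |AP|² − (AP·d)²/|d|² = 584 − 14400/30 = 104, so the distance is 2√26.

2√26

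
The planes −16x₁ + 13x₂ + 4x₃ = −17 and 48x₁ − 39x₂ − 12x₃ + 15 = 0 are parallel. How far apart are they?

22/21

Divide the second equation by -3 to match normals: −16x₁ + 13x₂ + 4x₃ = 5.
With common normal n = (−16, 13, 4) (|n| = 21), the distance is |(-17) − 5|/|n| = 22/21.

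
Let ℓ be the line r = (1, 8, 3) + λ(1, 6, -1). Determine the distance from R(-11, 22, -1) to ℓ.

2√51

Direction vector d = (1, 6, -1).
AP = (-12, 14, -4), and AP × d = (10, -16, -86).
|AP × d|² = 7752 and |d|² = 38, so the distance is √(7752/38) = √204 = 2√51.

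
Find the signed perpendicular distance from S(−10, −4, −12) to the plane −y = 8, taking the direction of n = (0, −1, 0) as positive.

-4

n·S − 8 = -4.
|n| = 1, so the signed distance is -4/1 = -4.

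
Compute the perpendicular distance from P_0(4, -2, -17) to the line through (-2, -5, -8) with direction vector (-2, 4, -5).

Direction vector d = (-2, 4, -5).
AP = (6, 3, -9); AP·d = 45, |AP|² = 126, |d|² = 45.
distance² = |AP|² − (AP·d)²/|d|² = 126 − 2025/45 = 81, so the distance is 9.

9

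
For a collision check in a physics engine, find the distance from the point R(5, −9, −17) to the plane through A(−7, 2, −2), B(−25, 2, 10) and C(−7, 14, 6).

1/√17

AB = (−18, 0, 12) and AC = (0, 12, 8), so a normal is n = AB × AC = (−144, 144, −216).
d = |(-144)·5 + 144·(-9) + (-216)·(-17) − 1728| / √(20736 + 20736 + 46656) = |-72| / (72√17) = √17/17.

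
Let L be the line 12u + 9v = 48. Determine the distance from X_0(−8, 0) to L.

The normal to the line is n = (12, 9) with |n| = 15.
|n·X_0 − 48| = |-96 − 48| = 144, so the distance is 144/15 = 48/5.

48/5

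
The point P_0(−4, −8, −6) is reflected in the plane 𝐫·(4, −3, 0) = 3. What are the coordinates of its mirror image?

n = (4, −3, 0), |n|² = 25, n·P_0 − 3 = 5, so t = 5/25 = 1/5.
Foot F = P_0 − (1/5)·n = (−24/5, −37/5, −6); the reflection is 2F − P_0 = (−28/5, −34/5, −6).

(-28/5, -34/5, -6)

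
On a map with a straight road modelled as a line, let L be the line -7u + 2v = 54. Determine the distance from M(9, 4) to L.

d = |(-7)·9 + 2·4 − 54| / √(49 + 4) = |-109|/√53 = 109√53/53.

109√53/53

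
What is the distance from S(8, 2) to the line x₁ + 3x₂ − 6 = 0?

The normal to the line is n = (1, 3) with |n| = √10.
|n·S − 6| = |14 − 6| = 8, so the distance is 8/√10.

4√10/5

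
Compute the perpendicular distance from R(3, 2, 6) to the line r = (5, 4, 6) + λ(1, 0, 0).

Direction vector d = (1, 0, 0).
AP = (-2, -2, 0), and AP × d = (0, 0, 2).
|AP × d|² = 4 and |d|² = 1, so the distance is √4 = 2.

2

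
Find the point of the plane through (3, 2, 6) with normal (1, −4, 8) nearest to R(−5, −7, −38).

(-1, -23, -6)

n = (1, −4, 8), |n|² = 81, and n·R − 43 = -324.
t = -324/81 = -4, so the foot is R − t·n = (−5, −7, −38) − (-4)·(1, −4, 8) = (−1, −23, −6).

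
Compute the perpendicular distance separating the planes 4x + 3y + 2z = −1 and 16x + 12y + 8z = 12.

4/√29

Divide the second equation by 4 to match normals: 4x + 3y + 2z = 3.
Both planes have normal n = (4, 3, 2), |n| = √29. Any point on the first plane is at distance |3 − (-1)|/|n| = 4/√29 from the second.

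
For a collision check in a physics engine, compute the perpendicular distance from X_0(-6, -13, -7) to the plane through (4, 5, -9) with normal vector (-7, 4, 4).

The plane has equation n·(r − (4, 5, -9)) = 0, i.e. n·r = -44.
n = (-7, 4, 4); n·P − (-44) = 6; |n| = 9; distance = 6/9 = 2/3.

2/3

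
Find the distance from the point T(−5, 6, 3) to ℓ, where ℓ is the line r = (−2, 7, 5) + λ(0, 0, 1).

√10

Direction vector d = (0, 0, 1).
AP = (−3, −1, −2), and AP × d = (−1, 3, 0).
|AP × d|² = 10 and |d|² = 1, so the distance is √10.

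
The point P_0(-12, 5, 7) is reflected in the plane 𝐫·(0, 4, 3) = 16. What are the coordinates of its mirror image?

(-12, -3, 1)

With n = (0, 4, 3), the signed offset is (n·P_0 − 16)/|n|² = 25/25 = 1.
P_0' = P_0 − 2t·n = (-12, 5, 7) − 2·(0, 4, 3) = (-12, -3, 1).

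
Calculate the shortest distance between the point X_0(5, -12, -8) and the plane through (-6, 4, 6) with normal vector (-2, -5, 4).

2/(3√5)

The plane has equation n·(r − (-6, 4, 6)) = 0, i.e. n·r = 16.
Then n·(5, -12, -8) - 16 = 2.
|n| = √(4 + 25 + 16) = 3√5, so the distance is |2|/(3√5) = 2/(3√5).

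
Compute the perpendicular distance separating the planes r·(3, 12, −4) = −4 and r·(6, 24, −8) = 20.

14/13

Divide the second equation by 2 to match normals: 3x + 12y − 4z = 10.
With common normal n = (3, 12, −4) (|n| = 13), the distance is |(-4) − 10|/|n| = 14/13.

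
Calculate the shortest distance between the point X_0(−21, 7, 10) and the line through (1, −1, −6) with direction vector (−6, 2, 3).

2√5

Direction vector d = (−6, 2, 3).
AP = (−22, 8, 16), and AP × d = (−8, −30, 4).
|AP × d|² = 980 and |d|² = 49, so the distance is √(980/49) = √20 = 2√5.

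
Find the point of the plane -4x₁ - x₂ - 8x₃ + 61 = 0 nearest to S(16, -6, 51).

(-4, -11, 11)

The perpendicular from S has direction n = (-4, -1, -8): r = (16, -6, 51) + t(-4, -1, -8).
Substitute into the plane: n·(S + tn) = -61 gives -466 + 81t = -61, so t = 5.
Foot = (16, -6, 51) + 5·(-4, -1, -8) = (-4, -11, 11).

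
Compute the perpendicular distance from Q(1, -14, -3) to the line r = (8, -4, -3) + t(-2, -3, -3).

Direction vector d = (-2, -3, -3).
AP = (-7, -10, 0), and AP × d = (30, -21, 1).
|AP × d|² = 1342 and |d|² = 22, so the distance is √(1342/22) = √61.

√61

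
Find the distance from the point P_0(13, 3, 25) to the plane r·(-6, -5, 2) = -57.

14/√65

n = (-6, -5, 2); n·P − (-57) = 14; |n| = √65; distance = 14/√65 = 14√65/65.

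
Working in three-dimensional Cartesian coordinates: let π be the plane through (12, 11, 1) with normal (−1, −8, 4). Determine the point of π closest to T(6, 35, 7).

n = (−1, −8, 4), |n|² = 81, and n·T − (-96) = -162.
t = -162/81 = -2, so the foot is T − t·n = (6, 35, 7) − (-2)·(−1, −8, 4) = (4, 19, 15).

(4, 19, 15)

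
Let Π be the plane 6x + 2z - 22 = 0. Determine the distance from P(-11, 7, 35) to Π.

9√10/10

Normal vector n = (6, 0, 2), and n·(-11, 7, 35) - 22 = -18.
|n| = √(36 + 0 + 4) = 2√10, so the distance is |-18|/(2√10) = 9√10/10.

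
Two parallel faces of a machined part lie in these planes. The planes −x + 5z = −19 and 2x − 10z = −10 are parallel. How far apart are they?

12√26/13

Divide the second equation by -2 to match normals: −x + 5z = 5.
With common normal n = (−1, 0, 5) (|n| = √26), the distance is |(-19) − 5|/|n| = 24/√26.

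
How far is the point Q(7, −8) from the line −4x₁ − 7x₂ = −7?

d = |(-4)·7 + (-7)·(-8) − (-7)| / √(16 + 49) = |35|/√65 = 7√65/13.

35/√65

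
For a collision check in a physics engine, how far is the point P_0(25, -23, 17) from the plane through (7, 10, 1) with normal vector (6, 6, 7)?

The plane has equation n·(r − (7, 10, 1)) = 0, i.e. n·r = 109.
Then n·(25, -23, 17) - 109 = 22.
|n| = √(36 + 36 + 49) = 11, so the distance is |22|/11 = 2.

2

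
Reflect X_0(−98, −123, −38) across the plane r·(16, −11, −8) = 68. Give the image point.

n = (16, −11, −8), |n|² = 441, n·X_0 − 68 = 21, so t = 21/441 = 1/21.
Foot F = X_0 − (1/21)·n = (−2074/21, −2572/21, −790/21); the reflection is 2F − X_0 = (−2090/21, −2561/21, −782/21).

(-2090/21, -2561/21, -782/21)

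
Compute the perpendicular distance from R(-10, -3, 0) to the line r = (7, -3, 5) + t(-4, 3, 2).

Direction vector d = (-4, 3, 2).
AP = (-17, 0, -5), and AP × d = (15, 54, -51).
|AP × d|² = 5742 and |d|² = 29, so the distance is √(5742/29) = √198 = 3√22.

3√22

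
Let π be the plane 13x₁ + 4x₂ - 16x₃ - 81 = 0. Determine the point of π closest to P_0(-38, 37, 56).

The perpendicular from P_0 has direction n = (13, 4, -16): r = (-38, 37, 56) + t(13, 4, -16).
Substitute into the plane: n·(P_0 + tn) = 81 gives -1242 + 441t = 81, so t = 3.
Foot = (-38, 37, 56) + 3·(13, 4, -16) = (1, 49, 8).

(1, 49, 8)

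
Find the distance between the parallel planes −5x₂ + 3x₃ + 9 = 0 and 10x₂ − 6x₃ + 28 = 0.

23√34/34

Divide the second equation by -2 to match normals: −5x₂ + 3x₃ = 14.
With common normal n = (0, −5, 3) (|n| = √34), the distance is |(-9) − 14|/|n| = 23/√34.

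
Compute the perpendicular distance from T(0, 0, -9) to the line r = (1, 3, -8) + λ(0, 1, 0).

√2

Direction vector d = (0, 1, 0).
AP = (-1, -3, -1); AP·d = -3, |AP|² = 11, |d|² = 1.
distance² = |AP|² − (AP·d)²/|d|² = 11 − 9/1 = 2, so the distance is √2.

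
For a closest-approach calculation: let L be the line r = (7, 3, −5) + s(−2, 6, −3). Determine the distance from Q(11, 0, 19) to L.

9√5

Direction vector d = (−2, 6, −3).
AP = (4, −3, 24), and AP × d = (−135, −36, 18).
|AP × d|² = 19845 and |d|² = 49, so the distance is √(19845/49) = √405 = 9√5.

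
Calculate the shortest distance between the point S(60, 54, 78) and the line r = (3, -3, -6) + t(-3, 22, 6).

Direction vector d = (-3, 22, 6).
AP = (57, 57, 84), and AP × d = (-1506, -594, 1425).
|AP × d|² = 4651497 and |d|² = 529, so the distance is √(4651497/529) = √8793 = 3√977.

3√977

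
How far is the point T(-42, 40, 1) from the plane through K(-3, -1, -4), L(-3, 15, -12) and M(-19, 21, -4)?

KL = (0, 16, -8) and KM = (-16, 22, 0), so a normal is n = KL × KM = (176, 128, 256).
d = |176·(-42) + 128·40 + 256·1 − (-1680)| / √(30976 + 16384 + 65536) = |-336| / 336 = 1.

1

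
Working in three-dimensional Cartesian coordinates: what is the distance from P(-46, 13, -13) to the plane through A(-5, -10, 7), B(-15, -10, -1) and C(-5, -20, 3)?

AB = (-10, 0, -8) and AC = (0, -10, -4), so a normal is n = AB × AC = (-80, -40, 100).
Then n·(-46, 13, -13) - 1500 = 360.
|n| = √(6400 + 1600 + 10000) = 60√5, so the distance is |360|/(60√5) = 6/√5.

6√5/5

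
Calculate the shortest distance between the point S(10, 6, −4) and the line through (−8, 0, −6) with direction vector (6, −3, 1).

6√5

Direction vector d = (6, −3, 1).
AP = (18, 6, 2), and AP × d = (12, −6, −90).
|AP × d|² = 8280 and |d|² = 46, so the distance is √(8280/46) = √180 = 6√5.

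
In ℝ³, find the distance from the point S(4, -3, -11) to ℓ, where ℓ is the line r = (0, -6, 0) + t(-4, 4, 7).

√65

Direction vector d = (-4, 4, 7).
AP = (4, 3, -11); AP·d = -81, |AP|² = 146, |d|² = 81.
distance² = |AP|² − (AP·d)²/|d|² = 146 − 6561/81 = 65, so the distance is √65.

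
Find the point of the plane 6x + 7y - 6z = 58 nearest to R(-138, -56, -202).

n = (6, 7, -6), |n|² = 121, and n·R − 58 = -66.
t = -66/121 = -6/11, so the foot is R − t·n = (-138, -56, -202) − (-6/11)·(6, 7, -6) = (-1482/11, -574/11, -2258/11).

(-1482/11, -574/11, -2258/11)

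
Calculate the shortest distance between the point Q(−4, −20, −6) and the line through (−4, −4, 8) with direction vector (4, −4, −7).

8√2

Direction vector d = (4, −4, −7).
AP = (0, −16, −14); AP·d = 162, |AP|² = 452, |d|² = 81.
distance² = |AP|² − (AP·d)²/|d|² = 452 − 26244/81 = 128, so the distance is 8√2.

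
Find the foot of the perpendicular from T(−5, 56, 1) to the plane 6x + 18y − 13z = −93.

(-17, 20, 27)

The perpendicular from T has direction n = (6, 18, −13): r = (−5, 56, 1) + t(6, 18, −13).
Substitute into the plane: n·(T + tn) = -93 gives 965 + 529t = -93, so t = -2.
Foot = (−5, 56, 1) + (-2)·(6, 18, −13) = (−17, 20, 27).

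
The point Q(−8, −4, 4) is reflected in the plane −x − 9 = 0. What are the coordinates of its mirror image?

(-10, -4, 4)

With n = (−1, 0, 0), the signed offset is (n·Q − 9)/|n|² = -1/1 = -1.
Q' = Q − 2t·n = (−8, −4, 4) − (-2)·(−1, 0, 0) = (−10, −4, 4).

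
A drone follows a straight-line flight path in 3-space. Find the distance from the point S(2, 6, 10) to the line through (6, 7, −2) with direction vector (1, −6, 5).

3√11

Direction vector d = (1, −6, 5).
AP = (−4, −1, 12), and AP × d = (67, 32, 25).
|AP × d|² = 6138 and |d|² = 62, so the distance is √(6138/62) = √99 = 3√11.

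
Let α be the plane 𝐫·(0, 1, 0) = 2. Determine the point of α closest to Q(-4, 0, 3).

(-4, 2, 3)

n = (0, 1, 0), |n|² = 1, and n·Q − 2 = -2.
t = -2/1 = -2, so the foot is Q − t·n = (-4, 0, 3) − (-2)·(0, 1, 0) = (-4, 2, 3).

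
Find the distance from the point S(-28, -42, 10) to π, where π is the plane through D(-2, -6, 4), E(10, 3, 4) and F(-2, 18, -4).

DE = (12, 9, 0) and DF = (0, 24, -8), so a normal is n = DE × DF = (-72, 96, 288).
Then n·(-28, -42, 10) - 720 = 144.
|n| = √(5184 + 9216 + 82944) = 312, so the distance is |144|/312 = 6/13.

6/13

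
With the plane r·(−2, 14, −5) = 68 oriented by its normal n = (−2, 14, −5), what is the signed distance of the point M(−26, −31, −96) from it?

n·M − 68 = 30.
|n| = 15, so the signed distance is 30/15 = 2.

2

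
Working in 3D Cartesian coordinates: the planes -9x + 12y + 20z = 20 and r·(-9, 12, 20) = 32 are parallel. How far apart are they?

Both planes have normal n = (-9, 12, 20), |n| = 25. Any point on the first plane is at distance |32 − 20|/|n| = 12/25 from the second.

12/25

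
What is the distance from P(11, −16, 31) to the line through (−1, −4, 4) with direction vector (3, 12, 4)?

3√113

Direction vector d = (3, 12, 4).
AP = (12, −12, 27); AP·d = 0, |AP|² = 1017, |d|² = 169.
distance² = |AP|² − (AP·d)²/|d|² = 1017 − 0/169 = 1017, so the distance is 3√113.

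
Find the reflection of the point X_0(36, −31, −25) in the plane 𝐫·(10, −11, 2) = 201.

(-4, 13, -33)

With n = (10, −11, 2), the signed offset is (n·X_0 − 201)/|n|² = 450/225 = 2.
X_0' = X_0 − 2t·n = (36, −31, −25) − 4·(10, −11, 2) = (−4, 13, −33).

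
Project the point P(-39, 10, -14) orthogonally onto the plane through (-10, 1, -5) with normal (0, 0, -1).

(-39, 10, -5)

The perpendicular from P has direction n = (0, 0, -1): r = (-39, 10, -14) + t(0, 0, -1).
Substitute into the plane: n·(P + tn) = 5 gives 14 + 1t = 5, so t = -9.
Foot = (-39, 10, -14) + (-9)·(0, 0, -1) = (-39, 10, -5).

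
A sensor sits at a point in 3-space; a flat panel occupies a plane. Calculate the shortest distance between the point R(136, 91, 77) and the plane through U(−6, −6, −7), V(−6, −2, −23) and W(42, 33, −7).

UV = (0, 4, −16) and UW = (48, 39, 0), so a normal is n = UV × UW = (624, −768, −192).
Then n·(136, 91, 77) − 2208 = −2016.
|n| = √(389376 + 589824 + 36864) = 1008, so the distance is |-2016|/1008 = 2.

2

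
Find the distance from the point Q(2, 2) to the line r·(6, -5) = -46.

48√61/61

The normal to the line is n = (6, -5) with |n| = √61.
|n·Q − (-46)| = |2 − (-46)| = 48, so the distance is 48/√61.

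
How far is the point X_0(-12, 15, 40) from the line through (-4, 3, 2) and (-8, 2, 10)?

A direction vector is d = (-4, -1, 8).
AP = (-8, 12, 38); AP·d = 324, |AP|² = 1652, |d|² = 81.
distance² = |AP|² − (AP·d)²/|d|² = 1652 − 104976/81 = 356, so the distance is 2√89.

2√89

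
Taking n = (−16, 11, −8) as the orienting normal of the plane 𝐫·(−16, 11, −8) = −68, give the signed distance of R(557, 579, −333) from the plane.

9

n·R − (-68) = 189.
|n| = 21, so the signed distance is 189/21 = 9.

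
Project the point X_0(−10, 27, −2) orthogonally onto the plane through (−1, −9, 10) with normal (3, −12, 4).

The perpendicular from X_0 has direction n = (3, −12, 4): r = (−10, 27, −2) + λ(3, −12, 4).
Substitute into the plane: n·(X_0 + λn) = 145 gives -362 + 169λ = 145, so λ = 3.
Foot = (−10, 27, −2) + 3·(3, −12, 4) = (−1, −9, 10).

(-1, -9, 10)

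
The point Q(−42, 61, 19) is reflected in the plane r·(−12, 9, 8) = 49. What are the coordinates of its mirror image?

n = (−12, 9, 8), |n|² = 289, n·Q − 49 = 1156, so t = 1156/289 = 4.
Foot F = Q − 4·n = (6, 25, −13); the reflection is 2F − Q = (54, −11, −45).

(54, -11, -45)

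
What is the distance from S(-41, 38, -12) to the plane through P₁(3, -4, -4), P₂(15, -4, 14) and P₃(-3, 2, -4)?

P₁P₂ = (12, 0, 18) and P₁P₃ = (-6, 6, 0), so a normal is n = P₁P₂ × P₁P₃ = (-108, -108, 72).
d = |(-108)·(-41) + (-108)·38 + 72·(-12) − (-180)| / √(11664 + 11664 + 5184) = |-360| / (36√22) = 5√22/11.

5√22/11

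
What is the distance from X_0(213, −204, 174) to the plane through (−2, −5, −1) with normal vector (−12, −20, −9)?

The plane has equation n·(r − (−2, −5, −1)) = 0, i.e. n·r = 133.
Then n·(213, −204, 174) − 133 = −175.
|n| = √(144 + 400 + 81) = 25, so the distance is |-175|/25 = 7.

7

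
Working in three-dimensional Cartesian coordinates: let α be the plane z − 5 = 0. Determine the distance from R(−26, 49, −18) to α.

n = (0, 0, 1); n·P − 5 = -23; |n| = 1; distance = 23/1 = 23.

23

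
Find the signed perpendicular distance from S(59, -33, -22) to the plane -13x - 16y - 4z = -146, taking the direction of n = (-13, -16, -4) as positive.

-5/21

n·S − (-146) = -5.
|n| = 21, so the signed distance is -5/21.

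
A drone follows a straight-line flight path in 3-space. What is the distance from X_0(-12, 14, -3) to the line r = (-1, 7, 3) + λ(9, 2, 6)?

√85

Direction vector d = (9, 2, 6).
AP = (-11, 7, -6), and AP × d = (54, 12, -85).
|AP × d|² = 10285 and |d|² = 121, so the distance is √(10285/121) = √85.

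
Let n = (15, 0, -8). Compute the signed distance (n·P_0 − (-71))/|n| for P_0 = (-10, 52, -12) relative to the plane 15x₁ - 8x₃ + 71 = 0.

n·P_0 − (-71) = 17.
|n| = 17, so the signed distance is 17/17 = 1.

1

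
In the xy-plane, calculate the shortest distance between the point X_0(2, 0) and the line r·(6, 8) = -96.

54/5

The normal to the line is n = (6, 8) with |n| = 10.
|n·X_0 − (-96)| = |12 − (-96)| = 108, so the distance is 108/10 = 54/5.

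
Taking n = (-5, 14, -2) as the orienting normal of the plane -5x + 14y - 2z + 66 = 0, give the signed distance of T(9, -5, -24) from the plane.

n·T − (-66) = -1.
|n| = 15, so the signed distance is -1/15.

-1/15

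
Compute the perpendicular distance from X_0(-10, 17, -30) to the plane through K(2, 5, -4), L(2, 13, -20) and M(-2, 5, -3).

KL = (0, 8, -16) and KM = (-4, 0, 1), so a normal is n = KL × KM = (8, 64, 32).
d = |8·(-10) + 64·17 + 32·(-30) − 208| / √(64 + 4096 + 1024) = |-160| / 72 = 20/9.

20/9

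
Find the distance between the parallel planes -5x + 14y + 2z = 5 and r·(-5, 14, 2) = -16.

7/5

Both planes have normal n = (-5, 14, 2), |n| = 15. Any point on the first plane is at distance |(-16) − 5|/|n| = 21/15 = 7/5 from the second.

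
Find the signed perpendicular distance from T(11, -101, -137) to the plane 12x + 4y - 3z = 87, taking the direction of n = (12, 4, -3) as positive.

n·T − 87 = 52.
|n| = 13, so the signed distance is 52/13 = 4.

4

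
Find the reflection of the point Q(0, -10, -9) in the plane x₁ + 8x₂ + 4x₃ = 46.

n = (1, 8, 4), |n|² = 81, n·Q − 46 = -162, so t = -162/81 = -2.
Foot F = Q − (-2)·n = (2, 6, -1); the reflection is 2F − Q = (4, 22, 7).

(4, 22, 7)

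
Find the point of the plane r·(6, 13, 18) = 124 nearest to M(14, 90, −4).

n = (6, 13, 18), |n|² = 529, and n·M − 124 = 1058.
t = 1058/529 = 2, so the foot is M − t·n = (14, 90, −4) − 2·(6, 13, 18) = (2, 64, −40).

(2, 64, -40)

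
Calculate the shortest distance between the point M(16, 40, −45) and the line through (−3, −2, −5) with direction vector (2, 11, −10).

5√5

Direction vector d = (2, 11, −10).
AP = (19, 42, −40); AP·d = 900, |AP|² = 3725, |d|² = 225.
distance² = |AP|² − (AP·d)²/|d|² = 3725 − 810000/225 = 125, so the distance is 5√5.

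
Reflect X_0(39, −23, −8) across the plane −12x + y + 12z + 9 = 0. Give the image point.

n = (−12, 1, 12), |n|² = 289, n·X_0 − (-9) = -578, so t = -578/289 = -2.
Foot F = X_0 − (-2)·n = (15, −21, 16); the reflection is 2F − X_0 = (−9, −19, 40).

(-9, -19, 40)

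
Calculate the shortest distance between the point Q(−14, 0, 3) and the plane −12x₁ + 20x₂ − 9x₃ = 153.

12/25

n = (−12, 20, −9); n·P − 153 = -12; |n| = 25; distance = 12/25.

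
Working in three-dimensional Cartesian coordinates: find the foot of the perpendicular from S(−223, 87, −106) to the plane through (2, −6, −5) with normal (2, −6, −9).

(-2435/11, 903/11, -1247/11)

n = (2, −6, −9), |n|² = 121, and n·S − 85 = -99.
t = -99/121 = -9/11, so the foot is S − t·n = (−223, 87, −106) − (-9/11)·(2, −6, −9) = (−2435/11, 903/11, −1247/11).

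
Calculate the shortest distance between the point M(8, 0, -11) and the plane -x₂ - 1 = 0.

Normal vector n = (0, -1, 0), and n·(8, 0, -11) - 1 = -1.
|n| = √(0 + 1 + 0) = 1, so the distance is |-1|/1 = 1.

1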